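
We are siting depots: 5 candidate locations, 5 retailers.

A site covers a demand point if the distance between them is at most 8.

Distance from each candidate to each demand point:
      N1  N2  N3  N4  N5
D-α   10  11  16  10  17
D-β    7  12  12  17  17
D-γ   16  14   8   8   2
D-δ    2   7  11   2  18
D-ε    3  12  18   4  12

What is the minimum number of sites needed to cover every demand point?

2

Coverage sets (demand points within 8 of each site):
  D-α: {}
  D-β: {N1}
  D-γ: {N3, N4, N5}
  D-δ: {N1, N2, N4}
  D-ε: {N1, N4}
No single site covers all 5 demand points.
But {D-γ, D-δ} covers everything, so the minimum is 2.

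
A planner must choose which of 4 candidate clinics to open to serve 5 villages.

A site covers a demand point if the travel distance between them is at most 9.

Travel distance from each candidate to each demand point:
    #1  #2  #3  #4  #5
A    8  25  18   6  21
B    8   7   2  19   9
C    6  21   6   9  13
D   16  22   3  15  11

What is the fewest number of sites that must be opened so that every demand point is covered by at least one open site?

Coverage sets (demand points within 9 of each site):
  A: {#1, #4}
  B: {#1, #2, #3, #5}
  C: {#1, #3, #4}
  D: {#3}
No single site covers all 5 demand points.
But {A, B} covers everything, so the minimum is 2.

2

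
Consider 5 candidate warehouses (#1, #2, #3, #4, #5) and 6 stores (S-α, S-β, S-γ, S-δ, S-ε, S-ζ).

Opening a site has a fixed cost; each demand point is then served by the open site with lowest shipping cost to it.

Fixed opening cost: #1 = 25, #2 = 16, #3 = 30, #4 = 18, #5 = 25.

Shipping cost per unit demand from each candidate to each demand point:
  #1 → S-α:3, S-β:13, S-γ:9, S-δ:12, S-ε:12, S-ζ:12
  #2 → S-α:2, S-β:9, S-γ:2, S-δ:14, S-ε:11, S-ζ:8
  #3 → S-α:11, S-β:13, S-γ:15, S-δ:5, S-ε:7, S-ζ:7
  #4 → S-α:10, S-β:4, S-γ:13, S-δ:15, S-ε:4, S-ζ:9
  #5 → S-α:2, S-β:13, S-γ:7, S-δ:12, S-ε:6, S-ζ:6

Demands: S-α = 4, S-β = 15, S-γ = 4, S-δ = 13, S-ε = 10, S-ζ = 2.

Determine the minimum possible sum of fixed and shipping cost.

Open {#2, #3, #4}: assign each demand point to its cheapest open site.
  S-α→#2 4×2=8, S-β→#4 15×4=60, S-γ→#2 4×2=8, S-δ→#3 13×5=65, S-ε→#4 10×4=40, S-ζ→#3 2×7=14
  shipping cost 195, fixed 64 → total 259.
Compare {#2, #3, #4, #5}: shipping cost 193 + fixed 89 = 282.
Compare {#1, #2, #3, #4}: shipping cost 195 + fixed 89 = 284.
Compare {#3, #4, #5}: shipping cost 213 + fixed 73 = 286.
All other subsets cost ≥ 282. Minimum total cost: 259.

259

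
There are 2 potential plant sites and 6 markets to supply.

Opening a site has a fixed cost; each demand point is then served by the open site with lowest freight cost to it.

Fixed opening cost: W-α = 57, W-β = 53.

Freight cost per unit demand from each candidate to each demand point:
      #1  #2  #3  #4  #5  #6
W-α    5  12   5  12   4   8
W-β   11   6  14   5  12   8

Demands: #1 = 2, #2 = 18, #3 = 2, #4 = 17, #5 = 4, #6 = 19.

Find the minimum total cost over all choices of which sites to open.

491

Open {W-α, W-β}: assign each demand point to its cheapest open site.
  #1→W-α 2×5=10, #2→W-β 18×6=108, #3→W-α 2×5=10, #4→W-β 17×5=85, #5→W-α 4×4=16, #6→W-α 19×8=152
  freight cost 381, fixed 110 → total 491.
Compare {W-β}: freight cost 443 + fixed 53 = 496.
Compare {W-α}: freight cost 608 + fixed 57 = 665.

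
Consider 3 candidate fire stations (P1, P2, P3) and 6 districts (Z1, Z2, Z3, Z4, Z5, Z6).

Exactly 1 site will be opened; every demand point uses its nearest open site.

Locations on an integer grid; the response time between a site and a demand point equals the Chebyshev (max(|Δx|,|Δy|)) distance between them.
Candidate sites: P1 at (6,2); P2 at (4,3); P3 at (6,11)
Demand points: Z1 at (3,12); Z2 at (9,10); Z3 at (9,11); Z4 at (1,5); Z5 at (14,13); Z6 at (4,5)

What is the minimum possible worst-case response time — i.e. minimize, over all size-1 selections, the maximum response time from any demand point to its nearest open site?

Open {P3}.
  Farthest demand point is Z5 at response time 8 (to P3); all others are ≤ 8.
With {P2} the worst case is 10.
With {P1} the worst case is 11.
No size-1 selection achieves below 8.

8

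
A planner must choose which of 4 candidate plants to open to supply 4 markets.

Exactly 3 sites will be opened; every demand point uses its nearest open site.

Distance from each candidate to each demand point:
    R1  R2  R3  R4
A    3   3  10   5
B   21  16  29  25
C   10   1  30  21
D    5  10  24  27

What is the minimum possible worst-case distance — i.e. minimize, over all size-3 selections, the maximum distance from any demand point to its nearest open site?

10

Open {A, B, C}.
  Farthest demand point is R3 at distance 10 (to A); all others are ≤ 10.
With {A, B, D} the worst case is 10.
With {A, C, D} the worst case is 10.
No size-3 selection achieves below 10.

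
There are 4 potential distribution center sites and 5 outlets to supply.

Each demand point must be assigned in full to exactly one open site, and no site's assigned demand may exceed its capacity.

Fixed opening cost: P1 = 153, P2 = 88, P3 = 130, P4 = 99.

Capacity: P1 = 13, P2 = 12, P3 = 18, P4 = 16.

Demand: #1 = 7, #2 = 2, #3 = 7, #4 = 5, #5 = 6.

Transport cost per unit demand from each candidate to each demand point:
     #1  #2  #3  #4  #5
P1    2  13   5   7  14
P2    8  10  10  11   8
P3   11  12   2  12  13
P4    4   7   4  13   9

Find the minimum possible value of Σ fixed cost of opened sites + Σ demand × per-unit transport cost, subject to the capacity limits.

Open {P2, P4}; cheapest assignment that respects the capacities:
  P2 (cap 12, load 11): #4, #5 — cost 5×11 + 6×8 = 103
  P4 (cap 16, load 16): #1, #2, #3 — cost 7×4 + 2×7 + 7×4 = 70
  Shipping 173, fixed 187 → total 360.
  Any other capacity-feasible assignment to {P2, P4} ships for at least 173.
Compare {P1, P4}: its best feasible assignment gives total 397.
Compare {P3, P4}: its best feasible assignment gives total 399.
Every other set of open sites that can feasibly serve all demand totals ≥ 397 even under its best assignment. Minimum: 360.

360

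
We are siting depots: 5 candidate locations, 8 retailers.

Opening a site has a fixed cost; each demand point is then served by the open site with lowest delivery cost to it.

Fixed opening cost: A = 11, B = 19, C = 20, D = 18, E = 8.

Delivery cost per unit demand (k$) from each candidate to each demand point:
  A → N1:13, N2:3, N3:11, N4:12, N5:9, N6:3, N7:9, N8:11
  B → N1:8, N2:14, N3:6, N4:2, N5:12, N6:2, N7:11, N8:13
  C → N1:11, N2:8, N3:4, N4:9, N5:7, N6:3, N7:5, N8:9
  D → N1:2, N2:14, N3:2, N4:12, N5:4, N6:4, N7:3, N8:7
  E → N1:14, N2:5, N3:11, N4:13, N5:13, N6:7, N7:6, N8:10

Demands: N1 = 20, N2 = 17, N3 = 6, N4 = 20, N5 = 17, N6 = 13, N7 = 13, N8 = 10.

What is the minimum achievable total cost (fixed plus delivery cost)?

394

Open {A, B, D}: assign each demand point to its cheapest open site.
  N1→D 20×2=40, N2→A 17×3=51, N3→D 6×2=12, N4→B 20×2=40, N5→D 17×4=68, N6→B 13×2=26, N7→D 13×3=39, N8→D 10×7=70
  delivery cost 346, fixed 48 → total 394.
Compare {A, B, D, E}: delivery cost 346 + fixed 56 = 402.
Compare {A, B, C, D}: delivery cost 346 + fixed 68 = 414.
Compare {A, B, C, D, E}: delivery cost 346 + fixed 76 = 422.
All other subsets cost ≥ 402. Minimum total cost: 394.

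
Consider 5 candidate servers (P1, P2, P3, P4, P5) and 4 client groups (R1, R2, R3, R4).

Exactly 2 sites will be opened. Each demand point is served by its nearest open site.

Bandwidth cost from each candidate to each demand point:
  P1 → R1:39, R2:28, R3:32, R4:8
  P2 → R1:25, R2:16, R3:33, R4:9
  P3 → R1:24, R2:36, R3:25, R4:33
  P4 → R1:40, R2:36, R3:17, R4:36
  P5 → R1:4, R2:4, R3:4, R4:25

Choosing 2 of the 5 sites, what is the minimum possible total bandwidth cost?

Open {P1, P5}.
  R1→P5 4, R2→P5 4, R3→P5 4, R4→P1 8  ⇒ total 20.
Compare {P2, P5}: total 21.
Compare {P3, P5}: total 37.
No size-2 selection does better; minimum is 20.

20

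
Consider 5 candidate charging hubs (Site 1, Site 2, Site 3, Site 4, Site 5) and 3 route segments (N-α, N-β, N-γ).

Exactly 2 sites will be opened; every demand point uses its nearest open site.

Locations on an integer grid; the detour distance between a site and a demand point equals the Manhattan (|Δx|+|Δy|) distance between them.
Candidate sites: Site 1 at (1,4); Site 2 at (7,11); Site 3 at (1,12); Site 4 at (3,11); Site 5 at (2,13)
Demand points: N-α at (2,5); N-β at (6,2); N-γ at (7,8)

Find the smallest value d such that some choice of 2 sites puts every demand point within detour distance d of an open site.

7

Open {Site 1, Site 2}.
  Farthest demand point is N-β at detour distance 7 (to Site 1); all others are ≤ 7.
With {Site 1, Site 4} the worst case is 7.
With {Site 1, Site 3} the worst case is 10.
No size-2 selection achieves below 7.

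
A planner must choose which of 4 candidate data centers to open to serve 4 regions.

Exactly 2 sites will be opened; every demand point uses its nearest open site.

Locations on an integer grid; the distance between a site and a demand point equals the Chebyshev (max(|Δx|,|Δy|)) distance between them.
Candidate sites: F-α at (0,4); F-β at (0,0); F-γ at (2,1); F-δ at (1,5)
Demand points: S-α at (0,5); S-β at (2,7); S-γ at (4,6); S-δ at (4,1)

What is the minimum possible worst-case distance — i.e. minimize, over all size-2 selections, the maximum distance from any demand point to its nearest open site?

Open {F-γ, F-δ}.
  Farthest demand point is S-γ at distance 3 (to F-δ); all others are ≤ 3.
With {F-α, F-β} the worst case is 4.
With {F-α, F-γ} the worst case is 4.
No size-2 selection achieves below 3.

3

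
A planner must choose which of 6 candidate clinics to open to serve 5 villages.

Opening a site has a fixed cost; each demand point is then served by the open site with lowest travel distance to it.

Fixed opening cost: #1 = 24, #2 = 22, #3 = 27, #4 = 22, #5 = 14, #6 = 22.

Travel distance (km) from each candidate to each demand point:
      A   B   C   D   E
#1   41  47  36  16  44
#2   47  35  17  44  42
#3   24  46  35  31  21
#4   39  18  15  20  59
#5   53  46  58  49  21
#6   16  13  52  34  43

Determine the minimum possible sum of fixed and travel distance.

Open {#4, #5, #6}: assign each demand point to its cheapest open site.
  A→#6 16, B→#6 13, C→#4 15, D→#4 20, E→#5 21
  travel distance 85, fixed 58 → total 143.
Compare {#3, #4}: travel distance 98 + fixed 49 = 147.
Compare {#4, #5}: travel distance 113 + fixed 36 = 149.
Compare {#4, #6}: travel distance 107 + fixed 44 = 151.
All other subsets cost ≥ 147. Minimum total cost: 143.

143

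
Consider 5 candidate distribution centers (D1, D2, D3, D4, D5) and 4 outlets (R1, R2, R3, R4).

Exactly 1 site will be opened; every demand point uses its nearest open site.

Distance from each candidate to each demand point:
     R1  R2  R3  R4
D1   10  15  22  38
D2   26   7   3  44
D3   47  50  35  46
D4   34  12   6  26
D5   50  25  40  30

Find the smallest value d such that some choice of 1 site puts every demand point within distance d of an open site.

34

Open {D4}.
  Farthest demand point is R1 at distance 34 (to D4); all others are ≤ 34.
With {D1} the worst case is 38.
With {D2} the worst case is 44.
No size-1 selection achieves below 34.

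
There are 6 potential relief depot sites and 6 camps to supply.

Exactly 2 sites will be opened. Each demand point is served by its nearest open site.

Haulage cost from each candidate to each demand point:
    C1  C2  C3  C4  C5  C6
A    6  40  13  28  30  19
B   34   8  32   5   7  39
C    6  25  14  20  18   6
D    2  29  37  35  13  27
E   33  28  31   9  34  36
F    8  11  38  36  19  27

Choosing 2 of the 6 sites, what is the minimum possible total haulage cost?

Open {B, C}.
  C1→C 6, C2→B 8, C3→C 14, C4→B 5, C5→B 7, C6→C 6  ⇒ total 46.
Compare {A, B}: total 58.
Compare {C, F}: total 75.
No size-2 selection does better; minimum is 46.

46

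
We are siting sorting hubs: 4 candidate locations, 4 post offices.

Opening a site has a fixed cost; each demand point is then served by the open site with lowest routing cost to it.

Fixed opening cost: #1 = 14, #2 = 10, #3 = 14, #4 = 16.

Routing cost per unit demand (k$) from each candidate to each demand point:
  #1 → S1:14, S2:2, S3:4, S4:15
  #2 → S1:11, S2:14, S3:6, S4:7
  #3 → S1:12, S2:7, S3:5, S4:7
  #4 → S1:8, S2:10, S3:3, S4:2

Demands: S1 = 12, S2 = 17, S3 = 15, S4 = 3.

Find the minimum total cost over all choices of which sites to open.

Open {#1, #4}: assign each demand point to its cheapest open site.
  S1→#4 12×8=96, S2→#1 17×2=34, S3→#4 15×3=45, S4→#4 3×2=6
  routing cost 181, fixed 30 → total 211.
Compare {#1, #2, #4}: routing cost 181 + fixed 40 = 221.
Compare {#1, #3, #4}: routing cost 181 + fixed 44 = 225.
Compare {#1, #2, #3, #4}: routing cost 181 + fixed 54 = 235.
All other subsets cost ≥ 221. Minimum total cost: 211.

211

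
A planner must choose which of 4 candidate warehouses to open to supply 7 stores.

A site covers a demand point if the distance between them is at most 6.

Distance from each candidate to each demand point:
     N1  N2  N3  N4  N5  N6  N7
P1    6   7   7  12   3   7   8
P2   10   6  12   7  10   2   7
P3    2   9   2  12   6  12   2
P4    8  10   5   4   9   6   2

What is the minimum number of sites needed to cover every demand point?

Coverage sets (demand points within 6 of each site):
  P1: {N1, N5}
  P2: {N2, N6}
  P3: {N1, N3, N5, N7}
  P4: {N3, N4, N6, N7}
No 2 sites suffice: every size-2 union leaves at least one demand point uncovered.
But {P1, P2, P4} covers everything, so the minimum is 3.

3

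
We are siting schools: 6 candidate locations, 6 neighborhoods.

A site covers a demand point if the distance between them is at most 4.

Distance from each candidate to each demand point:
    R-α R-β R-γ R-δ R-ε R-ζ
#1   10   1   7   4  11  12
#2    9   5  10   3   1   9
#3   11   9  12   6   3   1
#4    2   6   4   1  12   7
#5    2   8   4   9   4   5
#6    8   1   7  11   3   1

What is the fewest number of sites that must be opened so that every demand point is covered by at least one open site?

Coverage sets (demand points within 4 of each site):
  #1: {R-β, R-δ}
  #2: {R-δ, R-ε}
  #3: {R-ε, R-ζ}
  #4: {R-α, R-γ, R-δ}
  #5: {R-α, R-γ, R-ε}
  #6: {R-β, R-ε, R-ζ}
No single site covers all 6 demand points.
But {#4, #6} covers everything, so the minimum is 2.

2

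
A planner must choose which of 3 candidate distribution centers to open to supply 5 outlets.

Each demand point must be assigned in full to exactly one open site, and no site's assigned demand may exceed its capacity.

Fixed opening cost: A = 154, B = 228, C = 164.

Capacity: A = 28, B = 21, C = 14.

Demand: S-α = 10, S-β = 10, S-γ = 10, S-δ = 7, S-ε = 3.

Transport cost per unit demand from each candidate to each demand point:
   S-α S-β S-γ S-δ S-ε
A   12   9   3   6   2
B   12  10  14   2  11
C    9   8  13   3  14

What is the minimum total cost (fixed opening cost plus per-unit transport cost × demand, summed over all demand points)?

612

Open {A, C}; cheapest assignment that respects the capacities:
  A (cap 28, load 27): S-β, S-γ, S-δ — cost 10×9 + 10×3 + 7×6 = 162
  C (cap 14, load 13): S-α, S-ε — cost 10×9 + 3×14 = 132
  Shipping 294, fixed 318 → total 612.
  Any other capacity-feasible assignment to {A, C} ships for at least 294.
Compare {A, B}: its best feasible assignment gives total 642.
Compare {A, B, C}: its best feasible assignment gives total 776.
Every other set of open sites that can feasibly serve all demand totals ≥ 642 even under its best assignment. Minimum: 612.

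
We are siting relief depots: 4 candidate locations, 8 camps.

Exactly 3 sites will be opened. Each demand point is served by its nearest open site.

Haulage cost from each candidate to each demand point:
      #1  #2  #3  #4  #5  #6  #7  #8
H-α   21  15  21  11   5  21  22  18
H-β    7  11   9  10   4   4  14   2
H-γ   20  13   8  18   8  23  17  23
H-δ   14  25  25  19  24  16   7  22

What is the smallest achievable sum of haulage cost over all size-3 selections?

53

Open {H-β, H-γ, H-δ}.
  #1→H-β 7, #2→H-β 11, #3→H-γ 8, #4→H-β 10, #5→H-β 4, #6→H-β 4, #7→H-δ 7, #8→H-β 2  ⇒ total 53.
Compare {H-α, H-β, H-δ}: total 54.
Compare {H-α, H-β, H-γ}: total 60.
No size-3 selection does better; minimum is 53.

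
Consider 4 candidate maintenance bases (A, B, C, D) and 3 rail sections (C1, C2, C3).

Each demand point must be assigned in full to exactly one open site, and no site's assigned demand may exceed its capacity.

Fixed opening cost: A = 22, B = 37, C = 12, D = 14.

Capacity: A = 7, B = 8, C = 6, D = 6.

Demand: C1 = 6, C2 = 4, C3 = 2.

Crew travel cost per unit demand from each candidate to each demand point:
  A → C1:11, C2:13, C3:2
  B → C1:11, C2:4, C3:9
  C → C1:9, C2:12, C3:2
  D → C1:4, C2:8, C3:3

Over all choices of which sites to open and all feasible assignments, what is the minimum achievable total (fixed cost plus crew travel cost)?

102

Open {C, D}; cheapest assignment that respects the capacities:
  C (cap 6, load 6): C2, C3 — cost 4×12 + 2×2 = 52
  D (cap 6, load 6): C1 — cost 6×4 = 24
  Shipping 76, fixed 26 → total 102.
  Any other capacity-feasible assignment to {C, D} ships for at least 76.
Compare {B, C, D}: its best feasible assignment gives total 107.
Compare {B, D}: its best feasible assignment gives total 109.
Every other set of open sites that can feasibly serve all demand totals ≥ 107 even under its best assignment. Minimum: 102.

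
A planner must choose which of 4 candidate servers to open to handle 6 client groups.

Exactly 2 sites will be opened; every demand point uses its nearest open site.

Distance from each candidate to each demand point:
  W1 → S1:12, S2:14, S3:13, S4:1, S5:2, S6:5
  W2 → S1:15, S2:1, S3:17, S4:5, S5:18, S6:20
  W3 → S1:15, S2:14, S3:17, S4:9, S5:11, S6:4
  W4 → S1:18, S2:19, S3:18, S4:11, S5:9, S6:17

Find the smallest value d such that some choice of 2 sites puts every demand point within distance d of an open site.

Open {W1, W2}.
  Farthest demand point is S3 at distance 13 (to W1); all others are ≤ 13.
With {W1, W3} the worst case is 14.
With {W1, W4} the worst case is 14.
No size-2 selection achieves below 13.

13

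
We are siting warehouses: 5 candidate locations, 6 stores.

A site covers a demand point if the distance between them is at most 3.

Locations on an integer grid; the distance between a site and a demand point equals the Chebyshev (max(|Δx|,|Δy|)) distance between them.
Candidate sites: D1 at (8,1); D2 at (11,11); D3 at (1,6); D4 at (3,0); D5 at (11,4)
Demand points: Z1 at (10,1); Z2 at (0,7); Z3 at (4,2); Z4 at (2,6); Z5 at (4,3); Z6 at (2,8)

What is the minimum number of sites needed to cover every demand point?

Coverage sets (demand points within 3 of each site):
  D1: {Z1}
  D2: {}
  D3: {Z2, Z4, Z5, Z6}
  D4: {Z3, Z5}
  D5: {Z1}
No 2 sites suffice: every size-2 union leaves at least one demand point uncovered.
But {D1, D3, D4} covers everything, so the minimum is 3.

3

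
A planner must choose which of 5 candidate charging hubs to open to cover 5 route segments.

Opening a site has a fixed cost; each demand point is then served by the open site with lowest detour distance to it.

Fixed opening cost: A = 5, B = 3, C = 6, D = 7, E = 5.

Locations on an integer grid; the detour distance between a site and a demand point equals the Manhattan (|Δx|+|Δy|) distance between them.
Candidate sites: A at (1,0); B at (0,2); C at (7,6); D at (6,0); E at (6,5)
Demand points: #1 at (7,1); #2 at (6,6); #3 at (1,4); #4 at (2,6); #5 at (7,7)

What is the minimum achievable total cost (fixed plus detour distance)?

Open {B, C}: assign each demand point to its cheapest open site.
  #1→C 5, #2→C 1, #3→B 3, #4→C 5, #5→C 1
  detour distance 15, fixed 9 → total 24.
Compare {E}: detour distance 20 + fixed 5 = 25.
Compare {B, E}: detour distance 17 + fixed 8 = 25.
Compare {C}: detour distance 20 + fixed 6 = 26.
All other subsets cost ≥ 25. Minimum total cost: 24.

24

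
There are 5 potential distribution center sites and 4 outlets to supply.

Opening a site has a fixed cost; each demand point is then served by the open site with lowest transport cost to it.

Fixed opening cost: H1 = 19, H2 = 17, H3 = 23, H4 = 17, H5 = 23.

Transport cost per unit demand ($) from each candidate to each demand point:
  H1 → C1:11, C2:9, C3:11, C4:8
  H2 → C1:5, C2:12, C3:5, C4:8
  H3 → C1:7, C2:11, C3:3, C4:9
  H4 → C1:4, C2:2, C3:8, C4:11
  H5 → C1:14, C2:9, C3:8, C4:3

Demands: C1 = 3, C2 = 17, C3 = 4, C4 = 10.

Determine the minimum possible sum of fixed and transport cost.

148

Open {H4, H5}: assign each demand point to its cheapest open site.
  C1→H4 3×4=12, C2→H4 17×2=34, C3→H4 4×8=32, C4→H5 10×3=30
  transport cost 108, fixed 40 → total 148.
Compare {H3, H4, H5}: transport cost 88 + fixed 63 = 151.
Compare {H2, H4, H5}: transport cost 96 + fixed 57 = 153.
Compare {H1, H4, H5}: transport cost 108 + fixed 59 = 167.
All other subsets cost ≥ 151. Minimum total cost: 148.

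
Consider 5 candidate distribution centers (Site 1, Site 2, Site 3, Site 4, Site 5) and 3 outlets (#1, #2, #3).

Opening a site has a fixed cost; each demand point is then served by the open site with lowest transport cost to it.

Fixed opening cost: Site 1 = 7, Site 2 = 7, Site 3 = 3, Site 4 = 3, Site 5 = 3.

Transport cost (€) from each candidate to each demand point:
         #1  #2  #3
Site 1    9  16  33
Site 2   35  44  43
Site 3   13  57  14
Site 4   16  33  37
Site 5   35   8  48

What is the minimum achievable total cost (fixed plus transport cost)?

Open {Site 3, Site 5}: assign each demand point to its cheapest open site.
  #1→Site 3 13, #2→Site 5 8, #3→Site 3 14
  transport cost 35, fixed 6 → total 41.
Compare {Site 1, Site 3, Site 5}: transport cost 31 + fixed 13 = 44.
Compare {Site 3, Site 4, Site 5}: transport cost 35 + fixed 9 = 44.
Compare {Site 1, Site 3, Site 4, Site 5}: transport cost 31 + fixed 16 = 47.
All other subsets cost ≥ 44. Minimum total cost: 41.

41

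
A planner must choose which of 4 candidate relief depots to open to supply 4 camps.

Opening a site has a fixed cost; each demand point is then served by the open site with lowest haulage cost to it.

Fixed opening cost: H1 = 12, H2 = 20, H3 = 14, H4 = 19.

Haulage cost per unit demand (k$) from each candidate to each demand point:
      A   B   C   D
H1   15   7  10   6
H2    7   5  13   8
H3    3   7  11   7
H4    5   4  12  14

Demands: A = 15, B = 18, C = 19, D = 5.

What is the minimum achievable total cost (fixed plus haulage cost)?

382

Open {H1, H3, H4}: assign each demand point to its cheapest open site.
  A→H3 15×3=45, B→H4 18×4=72, C→H1 19×10=190, D→H1 5×6=30
  haulage cost 337, fixed 45 → total 382.
Compare {H3, H4}: haulage cost 361 + fixed 33 = 394.
Compare {H1, H4}: haulage cost 367 + fixed 31 = 398.
Compare {H1, H2, H3}: haulage cost 355 + fixed 46 = 401.
All other subsets cost ≥ 394. Minimum total cost: 382.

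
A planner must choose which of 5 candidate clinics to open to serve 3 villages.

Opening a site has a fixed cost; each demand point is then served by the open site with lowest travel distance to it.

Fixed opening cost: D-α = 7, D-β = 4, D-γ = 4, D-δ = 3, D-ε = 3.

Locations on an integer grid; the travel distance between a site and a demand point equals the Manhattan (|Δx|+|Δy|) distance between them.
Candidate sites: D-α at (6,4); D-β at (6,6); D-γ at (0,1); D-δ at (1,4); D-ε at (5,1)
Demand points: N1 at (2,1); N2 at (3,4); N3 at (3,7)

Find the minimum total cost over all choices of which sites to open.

14

Open {D-δ}: assign each demand point to its cheapest open site.
  N1→D-δ 4, N2→D-δ 2, N3→D-δ 5
  travel distance 11, fixed 3 → total 14.
Compare {D-γ, D-δ}: travel distance 9 + fixed 7 = 16.
Compare {D-δ, D-ε}: travel distance 10 + fixed 6 = 16.
Compare {D-β, D-δ}: travel distance 10 + fixed 7 = 17.
All other subsets cost ≥ 16. Minimum total cost: 14.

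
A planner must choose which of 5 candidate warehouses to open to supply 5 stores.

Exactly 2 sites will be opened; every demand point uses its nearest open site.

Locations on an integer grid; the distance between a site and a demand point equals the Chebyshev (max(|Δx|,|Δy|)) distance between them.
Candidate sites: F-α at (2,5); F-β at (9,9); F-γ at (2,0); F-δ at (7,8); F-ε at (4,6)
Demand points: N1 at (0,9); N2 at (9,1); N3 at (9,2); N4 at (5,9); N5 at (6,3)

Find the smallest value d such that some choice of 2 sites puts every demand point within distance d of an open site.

5

Open {F-α, F-ε}.
  Farthest demand point is N2 at distance 5 (to F-ε); all others are ≤ 5.
With {F-β, F-ε} the worst case is 5.
With {F-γ, F-ε} the worst case is 5.
No size-2 selection achieves below 5.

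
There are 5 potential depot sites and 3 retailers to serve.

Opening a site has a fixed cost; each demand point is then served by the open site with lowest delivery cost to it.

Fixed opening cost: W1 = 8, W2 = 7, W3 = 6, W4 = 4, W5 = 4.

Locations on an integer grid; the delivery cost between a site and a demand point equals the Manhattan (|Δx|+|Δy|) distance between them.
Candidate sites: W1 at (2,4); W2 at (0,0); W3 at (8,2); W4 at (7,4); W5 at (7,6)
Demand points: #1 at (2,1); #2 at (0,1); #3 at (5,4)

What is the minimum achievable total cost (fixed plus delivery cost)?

17

Open {W2, W4}: assign each demand point to its cheapest open site.
  #1→W2 3, #2→W2 1, #3→W4 2
  delivery cost 6, fixed 11 → total 17.
Compare {W1}: delivery cost 11 + fixed 8 = 19.
Compare {W2, W5}: delivery cost 8 + fixed 11 = 19.
Compare {W2}: delivery cost 13 + fixed 7 = 20.
All other subsets cost ≥ 19. Minimum total cost: 17.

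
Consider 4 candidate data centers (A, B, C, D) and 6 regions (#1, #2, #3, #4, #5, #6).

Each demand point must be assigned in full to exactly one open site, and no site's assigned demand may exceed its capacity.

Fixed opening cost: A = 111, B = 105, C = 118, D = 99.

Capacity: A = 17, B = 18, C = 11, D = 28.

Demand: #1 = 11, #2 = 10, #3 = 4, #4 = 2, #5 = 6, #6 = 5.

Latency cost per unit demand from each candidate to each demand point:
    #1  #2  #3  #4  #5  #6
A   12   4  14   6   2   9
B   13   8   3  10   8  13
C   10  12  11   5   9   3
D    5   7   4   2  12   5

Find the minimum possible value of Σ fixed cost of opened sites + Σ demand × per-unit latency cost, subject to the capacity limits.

362

Open {A, D}; cheapest assignment that respects the capacities:
  A (cap 17, load 16): #2, #5 — cost 10×4 + 6×2 = 52
  D (cap 28, load 22): #1, #3, #4, #6 — cost 11×5 + 4×4 + 2×2 + 5×5 = 100
  Shipping 152, fixed 210 → total 362.
  Any other capacity-feasible assignment to {A, D} ships for at least 152.
Compare {B, D}: its best feasible assignment gives total 418.
Compare {C, D}: its best feasible assignment gives total 431.
Every other set of open sites that can feasibly serve all demand totals ≥ 418 even under its best assignment. Minimum: 362.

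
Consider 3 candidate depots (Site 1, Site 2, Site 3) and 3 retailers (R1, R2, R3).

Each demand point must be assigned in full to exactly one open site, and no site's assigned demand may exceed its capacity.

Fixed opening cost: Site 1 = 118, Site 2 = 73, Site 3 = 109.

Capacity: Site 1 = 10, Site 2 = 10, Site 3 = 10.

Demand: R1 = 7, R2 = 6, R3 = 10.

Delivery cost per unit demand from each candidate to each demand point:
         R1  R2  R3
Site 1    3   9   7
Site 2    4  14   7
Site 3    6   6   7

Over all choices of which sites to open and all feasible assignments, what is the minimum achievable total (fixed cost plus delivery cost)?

427

Open {Site 1, Site 2, Site 3}; cheapest assignment that respects the capacities:
  Site 1 (cap 10, load 7): R1 — cost 7×3 = 21
  Site 2 (cap 10, load 10): R3 — cost 10×7 = 70
  Site 3 (cap 10, load 6): R2 — cost 6×6 = 36
  Shipping 127, fixed 300 → total 427.
  Any other capacity-feasible assignment to {Site 1, Site 2, Site 3} ships for at least 127.
Total demand is 23 and no other set of sites has combined capacity ≥ 23, so {Site 1, Site 2, Site 3} is the only feasible choice of open sites. Minimum: 427.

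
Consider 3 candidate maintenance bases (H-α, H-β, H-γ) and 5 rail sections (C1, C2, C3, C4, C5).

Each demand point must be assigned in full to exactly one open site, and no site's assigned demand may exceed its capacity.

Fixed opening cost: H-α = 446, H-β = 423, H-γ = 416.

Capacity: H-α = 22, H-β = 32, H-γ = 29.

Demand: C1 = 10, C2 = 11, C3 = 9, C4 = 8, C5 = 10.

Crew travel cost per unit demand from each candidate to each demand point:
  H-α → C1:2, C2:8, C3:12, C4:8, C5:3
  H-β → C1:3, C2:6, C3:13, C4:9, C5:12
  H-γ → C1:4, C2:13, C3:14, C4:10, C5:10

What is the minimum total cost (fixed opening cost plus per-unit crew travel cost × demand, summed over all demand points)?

Open {H-α, H-β}; cheapest assignment that respects the capacities:
  H-α (cap 22, load 20): C1, C5 — cost 10×2 + 10×3 = 50
  H-β (cap 32, load 28): C2, C3, C4 — cost 11×6 + 9×13 + 8×9 = 255
  Shipping 305, fixed 869 → total 1174.
  Any other capacity-feasible assignment to {H-α, H-β} ships for at least 305.
Compare {H-α, H-γ}: its best feasible assignment gives total 1226.
Compare {H-β, H-γ}: its best feasible assignment gives total 1232.
Every other set of open sites that can feasibly serve all demand totals ≥ 1226 even under its best assignment. Minimum: 1174.

1174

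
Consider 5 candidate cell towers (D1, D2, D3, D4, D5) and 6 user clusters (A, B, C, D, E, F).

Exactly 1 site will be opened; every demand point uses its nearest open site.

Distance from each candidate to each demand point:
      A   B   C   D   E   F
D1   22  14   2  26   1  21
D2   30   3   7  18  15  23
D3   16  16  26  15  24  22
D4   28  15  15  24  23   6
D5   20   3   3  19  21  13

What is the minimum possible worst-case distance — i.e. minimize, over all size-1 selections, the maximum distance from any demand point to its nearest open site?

Open {D5}.
  Farthest demand point is E at distance 21 (to D5); all others are ≤ 21.
With {D1} the worst case is 26.
With {D3} the worst case is 26.
No size-1 selection achieves below 21.

21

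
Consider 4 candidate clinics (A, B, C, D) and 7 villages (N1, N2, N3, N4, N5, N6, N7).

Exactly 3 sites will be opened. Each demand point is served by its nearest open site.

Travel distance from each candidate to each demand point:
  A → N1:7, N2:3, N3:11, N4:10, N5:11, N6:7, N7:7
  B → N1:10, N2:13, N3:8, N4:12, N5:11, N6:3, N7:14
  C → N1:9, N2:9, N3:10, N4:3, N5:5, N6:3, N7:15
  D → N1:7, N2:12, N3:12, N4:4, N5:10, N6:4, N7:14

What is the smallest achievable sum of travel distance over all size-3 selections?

Open {A, B, C}.
  N1→A 7, N2→A 3, N3→B 8, N4→C 3, N5→C 5, N6→B 3, N7→A 7  ⇒ total 36.
Compare {A, C, D}: total 38.
Compare {A, B, D}: total 42.
No size-3 selection does better; minimum is 36.

36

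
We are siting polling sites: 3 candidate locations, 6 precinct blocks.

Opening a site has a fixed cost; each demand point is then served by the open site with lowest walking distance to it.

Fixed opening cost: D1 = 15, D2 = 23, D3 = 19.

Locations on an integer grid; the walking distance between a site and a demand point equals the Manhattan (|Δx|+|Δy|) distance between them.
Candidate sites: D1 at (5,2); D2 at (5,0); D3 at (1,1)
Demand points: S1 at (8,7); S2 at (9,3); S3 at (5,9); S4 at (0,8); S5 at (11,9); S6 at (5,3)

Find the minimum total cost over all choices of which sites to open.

60

Open {D1}: assign each demand point to its cheapest open site.
  S1→D1 8, S2→D1 5, S3→D1 7, S4→D1 11, S5→D1 13, S6→D1 1
  walking distance 45, fixed 15 → total 60.
Compare {D1, D3}: walking distance 42 + fixed 34 = 76.
Compare {D2}: walking distance 57 + fixed 23 = 80.
Compare {D1, D2}: walking distance 45 + fixed 38 = 83.
All other subsets cost ≥ 76. Minimum total cost: 60.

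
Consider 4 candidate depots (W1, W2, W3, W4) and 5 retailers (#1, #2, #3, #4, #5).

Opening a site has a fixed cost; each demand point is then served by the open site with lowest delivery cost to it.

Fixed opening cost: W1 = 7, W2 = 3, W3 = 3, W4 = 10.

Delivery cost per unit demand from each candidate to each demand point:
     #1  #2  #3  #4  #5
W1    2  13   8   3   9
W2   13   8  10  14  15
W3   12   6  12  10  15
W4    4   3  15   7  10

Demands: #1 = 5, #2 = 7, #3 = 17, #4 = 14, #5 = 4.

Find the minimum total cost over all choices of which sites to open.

Open {W1, W4}: assign each demand point to its cheapest open site.
  #1→W1 5×2=10, #2→W4 7×3=21, #3→W1 17×8=136, #4→W1 14×3=42, #5→W1 4×9=36
  delivery cost 245, fixed 17 → total 262.
Compare {W1, W2, W4}: delivery cost 245 + fixed 20 = 265.
Compare {W1, W3, W4}: delivery cost 245 + fixed 20 = 265.
Compare {W1, W2, W3, W4}: delivery cost 245 + fixed 23 = 268.
All other subsets cost ≥ 265. Minimum total cost: 262.

262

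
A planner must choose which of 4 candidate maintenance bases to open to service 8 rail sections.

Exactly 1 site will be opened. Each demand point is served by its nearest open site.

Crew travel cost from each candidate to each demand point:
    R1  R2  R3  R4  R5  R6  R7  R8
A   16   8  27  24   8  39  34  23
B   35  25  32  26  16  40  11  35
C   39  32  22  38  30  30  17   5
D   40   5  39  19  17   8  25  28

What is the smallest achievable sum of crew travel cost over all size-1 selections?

179

Open {A}.
  R1→A 16, R2→A 8, R3→A 27, R4→A 24, R5→A 8, R6→A 39, R7→A 34, R8→A 23  ⇒ total 179.
Compare {D}: total 181.
Compare {C}: total 213.
No size-1 selection does better; minimum is 179.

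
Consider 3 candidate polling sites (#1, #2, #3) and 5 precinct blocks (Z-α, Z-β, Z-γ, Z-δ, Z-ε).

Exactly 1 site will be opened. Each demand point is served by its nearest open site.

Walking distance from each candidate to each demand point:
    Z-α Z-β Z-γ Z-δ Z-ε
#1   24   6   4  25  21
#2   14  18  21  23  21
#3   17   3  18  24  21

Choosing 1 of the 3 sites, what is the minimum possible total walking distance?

80

Open {#1}.
  Z-α→#1 24, Z-β→#1 6, Z-γ→#1 4, Z-δ→#1 25, Z-ε→#1 21  ⇒ total 80.
Compare {#3}: total 83.
Compare {#2}: total 97.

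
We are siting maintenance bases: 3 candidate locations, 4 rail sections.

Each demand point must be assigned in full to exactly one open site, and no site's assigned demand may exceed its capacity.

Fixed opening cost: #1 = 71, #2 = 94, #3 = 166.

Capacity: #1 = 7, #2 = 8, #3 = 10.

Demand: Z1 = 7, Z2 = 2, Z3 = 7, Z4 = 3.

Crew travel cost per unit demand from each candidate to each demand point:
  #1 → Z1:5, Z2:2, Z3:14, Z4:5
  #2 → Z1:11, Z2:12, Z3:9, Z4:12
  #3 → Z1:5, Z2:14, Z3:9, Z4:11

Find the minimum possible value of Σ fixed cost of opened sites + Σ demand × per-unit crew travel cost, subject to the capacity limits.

448

Open {#1, #2, #3}; cheapest assignment that respects the capacities:
  #1 (cap 7, load 5): Z2, Z4 — cost 2×2 + 3×5 = 19
  #2 (cap 8, load 7): Z3 — cost 7×9 = 63
  #3 (cap 10, load 7): Z1 — cost 7×5 = 35
  Shipping 117, fixed 331 → total 448.
  Any other capacity-feasible assignment to {#1, #2, #3} ships for at least 117.
Total demand is 19 and no other set of sites has combined capacity ≥ 19, so {#1, #2, #3} is the only feasible choice of open sites. Minimum: 448.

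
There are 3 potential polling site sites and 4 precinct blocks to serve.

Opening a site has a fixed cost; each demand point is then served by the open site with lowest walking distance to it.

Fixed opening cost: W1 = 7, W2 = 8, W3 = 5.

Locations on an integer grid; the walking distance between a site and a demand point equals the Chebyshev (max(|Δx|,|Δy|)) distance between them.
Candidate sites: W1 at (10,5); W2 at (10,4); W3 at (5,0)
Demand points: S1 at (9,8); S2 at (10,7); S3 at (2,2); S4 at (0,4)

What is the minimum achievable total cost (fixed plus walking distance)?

25

Open {W1, W3}: assign each demand point to its cheapest open site.
  S1→W1 3, S2→W1 2, S3→W3 3, S4→W3 5
  walking distance 13, fixed 12 → total 25.
Compare {W3}: walking distance 23 + fixed 5 = 28.
Compare {W2, W3}: walking distance 15 + fixed 13 = 28.
Compare {W1}: walking distance 23 + fixed 7 = 30.
All other subsets cost ≥ 28. Minimum total cost: 25.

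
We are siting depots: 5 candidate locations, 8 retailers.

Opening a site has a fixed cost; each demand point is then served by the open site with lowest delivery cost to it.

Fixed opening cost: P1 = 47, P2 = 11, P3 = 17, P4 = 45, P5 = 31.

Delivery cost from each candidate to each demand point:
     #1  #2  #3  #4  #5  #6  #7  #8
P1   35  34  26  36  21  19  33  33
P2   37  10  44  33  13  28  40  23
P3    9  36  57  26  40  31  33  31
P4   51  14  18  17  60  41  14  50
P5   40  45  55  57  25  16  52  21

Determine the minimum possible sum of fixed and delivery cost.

205

Open {P2, P3, P4}: assign each demand point to its cheapest open site.
  #1→P3 9, #2→P2 10, #3→P4 18, #4→P4 17, #5→P2 13, #6→P2 28, #7→P4 14, #8→P2 23
  delivery cost 132, fixed 73 → total 205.
Compare {P2, P3}: delivery cost 186 + fixed 28 = 214.
Compare {P2, P4}: delivery cost 160 + fixed 56 = 216.
Compare {P2, P3, P4, P5}: delivery cost 118 + fixed 104 = 222.
All other subsets cost ≥ 214. Minimum total cost: 205.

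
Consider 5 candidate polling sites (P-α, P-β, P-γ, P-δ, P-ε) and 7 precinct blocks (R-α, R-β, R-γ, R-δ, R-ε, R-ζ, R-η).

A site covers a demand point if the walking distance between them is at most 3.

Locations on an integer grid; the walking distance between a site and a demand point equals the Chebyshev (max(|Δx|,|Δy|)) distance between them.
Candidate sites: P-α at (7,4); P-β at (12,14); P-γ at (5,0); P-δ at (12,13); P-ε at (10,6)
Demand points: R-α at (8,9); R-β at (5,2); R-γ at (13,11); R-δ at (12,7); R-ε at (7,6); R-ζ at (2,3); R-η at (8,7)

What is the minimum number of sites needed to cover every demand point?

3

Coverage sets (demand points within 3 of each site):
  P-α: {R-β, R-ε, R-η}
  P-β: {R-γ}
  P-γ: {R-β, R-ζ}
  P-δ: {R-γ}
  P-ε: {R-α, R-δ, R-ε, R-η}
No 2 sites suffice: every size-2 union leaves at least one demand point uncovered.
But {P-β, P-γ, P-ε} covers everything, so the minimum is 3.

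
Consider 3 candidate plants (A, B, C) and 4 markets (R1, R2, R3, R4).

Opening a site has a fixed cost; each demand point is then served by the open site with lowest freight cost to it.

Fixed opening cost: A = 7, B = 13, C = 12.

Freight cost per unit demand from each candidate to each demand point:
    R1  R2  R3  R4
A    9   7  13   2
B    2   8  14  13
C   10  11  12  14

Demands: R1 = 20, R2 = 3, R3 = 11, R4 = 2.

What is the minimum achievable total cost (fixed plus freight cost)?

228

Open {A, B}: assign each demand point to its cheapest open site.
  R1→B 20×2=40, R2→A 3×7=21, R3→A 11×13=143, R4→A 2×2=4
  freight cost 208, fixed 20 → total 228.
Compare {A, B, C}: freight cost 197 + fixed 32 = 229.
Compare {B, C}: freight cost 222 + fixed 25 = 247.
Compare {B}: freight cost 244 + fixed 13 = 257.
All other subsets cost ≥ 229. Minimum total cost: 228.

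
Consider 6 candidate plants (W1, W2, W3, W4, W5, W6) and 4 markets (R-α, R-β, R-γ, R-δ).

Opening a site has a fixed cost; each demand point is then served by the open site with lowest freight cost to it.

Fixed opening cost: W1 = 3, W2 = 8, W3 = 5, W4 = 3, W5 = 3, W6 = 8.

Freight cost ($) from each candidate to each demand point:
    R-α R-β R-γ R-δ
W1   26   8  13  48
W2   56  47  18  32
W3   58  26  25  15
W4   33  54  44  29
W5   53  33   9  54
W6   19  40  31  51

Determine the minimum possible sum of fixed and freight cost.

Open {W1, W3, W5}: assign each demand point to its cheapest open site.
  R-α→W1 26, R-β→W1 8, R-γ→W5 9, R-δ→W3 15
  freight cost 58, fixed 11 → total 69.
Compare {W1, W3}: freight cost 62 + fixed 8 = 70.
Compare {W1, W3, W5, W6}: freight cost 51 + fixed 19 = 70.
Compare {W1, W3, W6}: freight cost 55 + fixed 16 = 71.
All other subsets cost ≥ 70. Minimum total cost: 69.

69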